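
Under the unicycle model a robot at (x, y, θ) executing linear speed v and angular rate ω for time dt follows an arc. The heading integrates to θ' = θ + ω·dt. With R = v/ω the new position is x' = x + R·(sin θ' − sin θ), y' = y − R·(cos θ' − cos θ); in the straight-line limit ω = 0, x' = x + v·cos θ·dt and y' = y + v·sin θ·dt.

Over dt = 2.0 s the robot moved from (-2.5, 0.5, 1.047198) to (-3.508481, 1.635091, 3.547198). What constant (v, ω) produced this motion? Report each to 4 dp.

Δθ = 3.547198 − 1.047198 = 2.500000
ω = Δθ/dt = 2.500000/2.0 = 1.2500
R = −Δy/(cos θ' − cos θ) = 0.8000
v = R·ω = 0.8000·1.2500 = 1.0000

v = 1.0000, ω = 1.2500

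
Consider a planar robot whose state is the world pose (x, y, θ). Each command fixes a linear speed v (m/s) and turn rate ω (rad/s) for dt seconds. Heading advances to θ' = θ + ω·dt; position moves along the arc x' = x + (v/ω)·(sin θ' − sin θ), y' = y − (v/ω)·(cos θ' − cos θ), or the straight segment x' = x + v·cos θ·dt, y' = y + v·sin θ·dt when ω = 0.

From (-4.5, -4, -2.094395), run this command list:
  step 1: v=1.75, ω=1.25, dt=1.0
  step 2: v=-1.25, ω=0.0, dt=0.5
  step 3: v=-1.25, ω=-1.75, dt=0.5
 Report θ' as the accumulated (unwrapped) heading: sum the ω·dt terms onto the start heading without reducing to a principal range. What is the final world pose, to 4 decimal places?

step 1: θ'=-0.8444 (R=1.4000) → pose (-4.3342, -5.6299, -0.8444)
step 2: θ'=-0.8444 (straight) → pose (-4.7493, -5.1626, -0.8444)
step 3: θ'=-1.7194 (R=0.7143) → pose (-4.9217, -4.5825, -1.7194)

(-4.9217, -4.5825, -1.7194)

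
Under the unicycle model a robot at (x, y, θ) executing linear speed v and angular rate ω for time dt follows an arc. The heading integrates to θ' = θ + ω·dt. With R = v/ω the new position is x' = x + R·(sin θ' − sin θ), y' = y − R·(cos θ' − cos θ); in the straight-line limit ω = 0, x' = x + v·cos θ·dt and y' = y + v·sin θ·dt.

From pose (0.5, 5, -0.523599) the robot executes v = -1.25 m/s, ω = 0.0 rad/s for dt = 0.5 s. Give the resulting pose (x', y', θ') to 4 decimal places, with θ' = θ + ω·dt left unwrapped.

θ' = -0.5236 + 0.0·0.5 = -0.5236
ω = 0 → straight: x' = 0.5 + -1.25·cos(-0.5236)·0.5 = -0.0413
y' = 5 + -1.25·sin(-0.5236)·0.5 = 5.3125

(-0.0413, 5.3125, -0.5236)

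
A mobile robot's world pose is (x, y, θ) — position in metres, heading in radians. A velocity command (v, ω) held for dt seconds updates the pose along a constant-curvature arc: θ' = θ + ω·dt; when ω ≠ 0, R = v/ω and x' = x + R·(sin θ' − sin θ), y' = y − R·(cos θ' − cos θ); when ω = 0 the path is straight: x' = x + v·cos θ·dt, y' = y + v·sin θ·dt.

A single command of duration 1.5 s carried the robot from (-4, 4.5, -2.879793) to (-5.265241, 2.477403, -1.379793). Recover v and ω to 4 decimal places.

Δθ = -1.379793 − -2.879793 = 1.500000
ω = Δθ/dt = 1.500000/1.5 = 1.0000
R = −Δy/(cos θ' − cos θ) = 1.7500
v = R·ω = 1.7500·1.0000 = 1.7500

v = 1.7500, ω = 1.0000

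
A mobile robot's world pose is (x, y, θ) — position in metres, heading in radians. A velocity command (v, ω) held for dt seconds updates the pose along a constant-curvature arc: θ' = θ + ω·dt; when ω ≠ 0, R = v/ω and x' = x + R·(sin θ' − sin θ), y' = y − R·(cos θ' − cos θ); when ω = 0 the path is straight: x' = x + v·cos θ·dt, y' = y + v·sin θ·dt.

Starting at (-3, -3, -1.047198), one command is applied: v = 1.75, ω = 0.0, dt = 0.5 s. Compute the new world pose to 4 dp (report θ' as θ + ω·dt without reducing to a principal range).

θ' = -1.0472 + 0.0·0.5 = -1.0472
ω = 0 → straight: x' = -3 + 1.75·cos(-1.0472)·0.5 = -2.5625
y' = -3 + 1.75·sin(-1.0472)·0.5 = -3.7578

(-2.5625, -3.7578, -1.0472)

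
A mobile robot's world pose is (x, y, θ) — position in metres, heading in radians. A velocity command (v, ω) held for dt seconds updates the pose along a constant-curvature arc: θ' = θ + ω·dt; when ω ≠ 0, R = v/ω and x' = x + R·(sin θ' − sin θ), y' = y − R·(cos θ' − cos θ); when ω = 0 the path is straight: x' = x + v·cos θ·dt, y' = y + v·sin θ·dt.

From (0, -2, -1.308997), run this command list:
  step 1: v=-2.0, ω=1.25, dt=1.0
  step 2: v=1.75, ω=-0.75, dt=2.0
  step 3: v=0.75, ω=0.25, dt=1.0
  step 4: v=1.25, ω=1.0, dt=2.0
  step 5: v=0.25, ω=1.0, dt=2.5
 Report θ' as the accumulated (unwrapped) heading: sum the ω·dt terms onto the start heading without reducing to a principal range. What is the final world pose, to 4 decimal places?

step 1: θ'=-0.0590 (R=-1.6000) → pose (-1.4511, -0.8169, -0.0590)
step 2: θ'=-1.5590 (R=-2.3333) → pose (0.7445, -3.1186, -1.5590)
step 3: θ'=-1.3090 (R=3.0000) → pose (0.8465, -3.8597, -1.3090)
step 4: θ'=0.6910 (R=1.2500) → pose (2.8505, -4.4994, 0.6910)
step 5: θ'=3.1910 (R=0.2500) → pose (2.6788, -4.0571, 3.1910)

(2.6788, -4.0571, 3.1910)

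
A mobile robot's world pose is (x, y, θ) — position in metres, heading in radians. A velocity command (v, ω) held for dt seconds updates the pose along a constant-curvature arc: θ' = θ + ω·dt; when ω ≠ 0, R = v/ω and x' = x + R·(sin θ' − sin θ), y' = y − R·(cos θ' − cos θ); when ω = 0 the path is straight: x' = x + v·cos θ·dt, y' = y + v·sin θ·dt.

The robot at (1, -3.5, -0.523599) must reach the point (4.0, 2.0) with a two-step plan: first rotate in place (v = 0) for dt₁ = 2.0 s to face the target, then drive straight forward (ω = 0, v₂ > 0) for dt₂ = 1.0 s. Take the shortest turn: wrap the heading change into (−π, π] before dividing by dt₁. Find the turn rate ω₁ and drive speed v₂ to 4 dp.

ω₁ = 0.7975, v₂ = 6.2650

heading to target = atan2(2−-3.5, 4−1) = 1.0714
Δθ = wrap(1.0714 − -0.5236) = 1.5950; ω₁ = Δθ/dt₁ = 0.7975
distance = √((4−1)² + (2−-3.5)²) = 6.2650; v₂ = distance/dt₂ = 6.2650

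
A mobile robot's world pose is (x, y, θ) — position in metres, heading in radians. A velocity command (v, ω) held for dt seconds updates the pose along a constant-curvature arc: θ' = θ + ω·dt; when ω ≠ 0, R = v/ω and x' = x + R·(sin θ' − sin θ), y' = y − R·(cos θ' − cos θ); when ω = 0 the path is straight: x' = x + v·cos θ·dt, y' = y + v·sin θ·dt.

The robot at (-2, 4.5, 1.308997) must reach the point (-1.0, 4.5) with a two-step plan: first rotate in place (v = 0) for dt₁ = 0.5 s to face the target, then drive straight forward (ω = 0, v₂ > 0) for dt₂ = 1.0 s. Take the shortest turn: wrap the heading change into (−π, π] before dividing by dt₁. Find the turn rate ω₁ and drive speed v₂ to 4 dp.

heading to target = atan2(4.5−4.5, -1−-2) = 0.0000
Δθ = wrap(0.0000 − 1.3090) = -1.3090; ω₁ = Δθ/dt₁ = -2.6180
distance = √((-1−-2)² + (4.5−4.5)²) = 1.0000; v₂ = distance/dt₂ = 1.0000

ω₁ = -2.6180, v₂ = 1.0000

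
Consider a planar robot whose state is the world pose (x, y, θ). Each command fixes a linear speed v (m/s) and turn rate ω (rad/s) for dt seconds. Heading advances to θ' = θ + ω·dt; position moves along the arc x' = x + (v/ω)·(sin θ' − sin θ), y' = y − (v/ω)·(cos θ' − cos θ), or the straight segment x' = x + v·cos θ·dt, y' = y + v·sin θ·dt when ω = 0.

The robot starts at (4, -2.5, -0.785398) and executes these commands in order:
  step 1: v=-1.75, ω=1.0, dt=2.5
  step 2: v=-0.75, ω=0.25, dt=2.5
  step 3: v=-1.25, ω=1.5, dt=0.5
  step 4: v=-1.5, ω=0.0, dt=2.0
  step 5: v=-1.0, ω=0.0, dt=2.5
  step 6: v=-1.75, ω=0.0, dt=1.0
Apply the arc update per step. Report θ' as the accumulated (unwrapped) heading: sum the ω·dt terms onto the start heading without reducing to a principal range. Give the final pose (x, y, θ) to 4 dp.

step 1: θ'=1.7146 (R=-1.7500) → pose (1.0306, -3.9882, 1.7146)
step 2: θ'=2.3396 (R=-3.0000) → pose (1.8434, -5.6441, 2.3396)
step 3: θ'=3.0896 (R=-0.8333) → pose (2.3991, -5.8969, 3.0896)
step 4: θ'=3.0896 (straight) → pose (5.3950, -6.0528, 3.0896)
step 5: θ'=3.0896 (straight) → pose (7.8916, -6.1828, 3.0896)
step 6: θ'=3.0896 (straight) → pose (9.6393, -6.2737, 3.0896)

(9.6393, -6.2737, 3.0896)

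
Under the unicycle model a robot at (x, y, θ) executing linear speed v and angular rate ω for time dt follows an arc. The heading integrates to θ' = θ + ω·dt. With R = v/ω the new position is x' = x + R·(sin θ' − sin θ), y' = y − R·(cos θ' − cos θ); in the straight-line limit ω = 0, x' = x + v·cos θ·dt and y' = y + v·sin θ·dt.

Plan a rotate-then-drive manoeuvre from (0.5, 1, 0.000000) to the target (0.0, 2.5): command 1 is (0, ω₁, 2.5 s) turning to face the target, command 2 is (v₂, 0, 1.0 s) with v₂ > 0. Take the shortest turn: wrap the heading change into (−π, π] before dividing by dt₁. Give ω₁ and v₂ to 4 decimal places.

ω₁ = 0.7570, v₂ = 1.5811

heading to target = atan2(2.5−1, 0−0.5) = 1.8925
Δθ = wrap(1.8925 − 0.0000) = 1.8925; ω₁ = Δθ/dt₁ = 0.7570
distance = √((0−0.5)² + (2.5−1)²) = 1.5811; v₂ = distance/dt₂ = 1.5811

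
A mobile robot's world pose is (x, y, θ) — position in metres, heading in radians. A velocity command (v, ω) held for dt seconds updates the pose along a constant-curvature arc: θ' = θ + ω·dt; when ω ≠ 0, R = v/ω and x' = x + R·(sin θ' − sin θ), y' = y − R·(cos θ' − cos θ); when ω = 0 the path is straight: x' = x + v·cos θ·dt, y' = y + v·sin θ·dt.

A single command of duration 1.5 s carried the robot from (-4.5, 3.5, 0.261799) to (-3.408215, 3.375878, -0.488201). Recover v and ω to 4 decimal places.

Δθ = -0.488201 − 0.261799 = -0.750000
ω = Δθ/dt = -0.750000/1.5 = -0.5000
R = Δx/(sin θ' − sin θ) = -1.5000
v = R·ω = -1.5000·-0.5000 = 0.7500

v = 0.7500, ω = -0.5000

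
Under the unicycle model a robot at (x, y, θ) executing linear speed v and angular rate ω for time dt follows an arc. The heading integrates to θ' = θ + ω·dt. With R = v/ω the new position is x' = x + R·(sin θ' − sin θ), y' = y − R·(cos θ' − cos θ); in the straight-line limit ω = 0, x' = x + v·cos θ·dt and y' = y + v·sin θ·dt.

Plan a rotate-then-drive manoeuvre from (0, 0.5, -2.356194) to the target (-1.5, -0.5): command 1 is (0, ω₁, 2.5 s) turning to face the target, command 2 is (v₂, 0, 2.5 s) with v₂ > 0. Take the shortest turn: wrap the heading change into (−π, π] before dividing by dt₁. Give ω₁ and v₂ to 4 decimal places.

heading to target = atan2(-0.5−0.5, -1.5−0) = -2.5536
Δθ = wrap(-2.5536 − -2.3562) = -0.1974; ω₁ = Δθ/dt₁ = -0.0790
distance = √((-1.5−0)² + (-0.5−0.5)²) = 1.8028; v₂ = distance/dt₂ = 0.7211

ω₁ = -0.0790, v₂ = 0.7211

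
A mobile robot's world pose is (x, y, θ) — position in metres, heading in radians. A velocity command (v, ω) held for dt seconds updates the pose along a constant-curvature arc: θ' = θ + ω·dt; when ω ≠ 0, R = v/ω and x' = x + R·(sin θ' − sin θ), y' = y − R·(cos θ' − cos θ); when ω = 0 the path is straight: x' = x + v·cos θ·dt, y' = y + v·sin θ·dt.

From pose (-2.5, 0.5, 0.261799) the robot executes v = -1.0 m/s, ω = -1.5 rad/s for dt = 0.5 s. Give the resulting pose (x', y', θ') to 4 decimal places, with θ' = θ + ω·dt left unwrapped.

(-2.9852, 0.5552, -0.4882)

θ' = 0.2618 + -1.5·0.5 = -0.4882
R = v/ω = -1.0/-1.5 = 0.6667
x' = -2.5 + 0.6667·(sin -0.4882 − sin 0.2618) = -2.9852
y' = 0.5 − 0.6667·(cos -0.4882 − cos 0.2618) = 0.5552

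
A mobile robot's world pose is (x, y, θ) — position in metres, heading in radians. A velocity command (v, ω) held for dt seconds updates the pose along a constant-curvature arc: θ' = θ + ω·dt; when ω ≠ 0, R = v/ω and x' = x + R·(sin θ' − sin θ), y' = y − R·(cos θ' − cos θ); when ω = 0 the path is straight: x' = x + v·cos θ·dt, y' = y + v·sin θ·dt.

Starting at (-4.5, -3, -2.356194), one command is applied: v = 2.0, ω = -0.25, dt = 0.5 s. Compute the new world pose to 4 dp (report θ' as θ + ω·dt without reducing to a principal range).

(-5.2494, -3.6611, -2.4812)

θ' = -2.3562 + -0.25·0.5 = -2.4812
R = v/ω = 2.0/-0.25 = -8.0000
x' = -4.5 + -8.0000·(sin -2.4812 − sin -2.3562) = -5.2494
y' = -3 − -8.0000·(cos -2.4812 − cos -2.3562) = -3.6611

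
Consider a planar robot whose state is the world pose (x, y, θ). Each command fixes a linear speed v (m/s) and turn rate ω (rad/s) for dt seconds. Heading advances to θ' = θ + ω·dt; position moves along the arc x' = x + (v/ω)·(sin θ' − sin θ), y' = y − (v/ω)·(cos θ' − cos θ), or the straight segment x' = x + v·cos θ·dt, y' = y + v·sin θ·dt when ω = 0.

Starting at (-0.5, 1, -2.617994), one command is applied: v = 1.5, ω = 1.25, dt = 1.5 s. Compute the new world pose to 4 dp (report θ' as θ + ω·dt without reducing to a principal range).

θ' = -2.6180 + 1.25·1.5 = -0.7430
R = v/ω = 1.5/1.25 = 1.2000
x' = -0.5 + 1.2000·(sin -0.7430 − sin -2.6180) = -0.7118
y' = 1 − 1.2000·(cos -0.7430 − cos -2.6180) = -0.9230

(-0.7118, -0.9230, -0.7430)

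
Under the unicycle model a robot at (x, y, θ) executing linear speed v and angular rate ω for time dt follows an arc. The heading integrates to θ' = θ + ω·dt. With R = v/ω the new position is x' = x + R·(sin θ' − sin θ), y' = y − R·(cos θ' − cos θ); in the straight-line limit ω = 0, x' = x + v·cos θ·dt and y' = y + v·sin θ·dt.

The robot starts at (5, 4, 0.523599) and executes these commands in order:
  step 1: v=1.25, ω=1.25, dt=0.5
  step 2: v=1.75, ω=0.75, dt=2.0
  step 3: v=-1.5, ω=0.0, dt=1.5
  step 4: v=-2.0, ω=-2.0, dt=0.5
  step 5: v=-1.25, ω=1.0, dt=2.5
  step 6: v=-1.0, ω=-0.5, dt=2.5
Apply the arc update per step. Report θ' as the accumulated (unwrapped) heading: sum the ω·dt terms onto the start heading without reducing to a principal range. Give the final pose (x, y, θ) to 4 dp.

step 1: θ'=1.1486 (R=1.0000) → pose (5.4122, 4.4563, 1.1486)
step 2: θ'=2.6486 (R=2.3333) → pose (4.3880, 7.4679, 2.6486)
step 3: θ'=2.6486 (straight) → pose (6.3701, 6.4030, 2.6486)
step 4: θ'=1.6486 (R=1.0000) → pose (6.8938, 5.5998, 1.6486)
step 5: θ'=4.1486 (R=-1.2500) → pose (9.1966, 5.0290, 4.1486)
step 6: θ'=2.8986 (R=2.0000) → pose (11.3683, 5.9014, 2.8986)

(11.3683, 5.9014, 2.8986)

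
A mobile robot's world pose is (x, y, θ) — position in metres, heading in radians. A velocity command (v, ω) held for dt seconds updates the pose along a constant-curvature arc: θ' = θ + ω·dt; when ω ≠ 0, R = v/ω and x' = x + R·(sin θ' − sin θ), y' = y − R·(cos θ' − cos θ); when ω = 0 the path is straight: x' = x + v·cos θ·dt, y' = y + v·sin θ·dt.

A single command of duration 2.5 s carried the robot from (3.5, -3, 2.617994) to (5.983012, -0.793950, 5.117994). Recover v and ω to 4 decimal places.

v = -1.7500, ω = 1.0000

Δθ = 5.117994 − 2.617994 = 2.500000
ω = Δθ/dt = 2.500000/2.5 = 1.0000
R = Δx/(sin θ' − sin θ) = -1.7500
v = R·ω = -1.7500·1.0000 = -1.7500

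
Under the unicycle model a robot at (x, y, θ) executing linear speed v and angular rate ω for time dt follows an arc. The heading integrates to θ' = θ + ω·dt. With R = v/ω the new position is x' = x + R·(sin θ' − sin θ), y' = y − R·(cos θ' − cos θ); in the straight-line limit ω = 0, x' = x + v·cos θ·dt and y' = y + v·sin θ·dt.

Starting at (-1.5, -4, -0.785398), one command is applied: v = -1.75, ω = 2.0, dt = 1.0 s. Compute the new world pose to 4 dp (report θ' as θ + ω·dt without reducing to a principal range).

θ' = -0.7854 + 2.0·1.0 = 1.2146
R = v/ω = -1.75/2.0 = -0.8750
x' = -1.5 + -0.8750·(sin 1.2146 − sin -0.7854) = -2.9388
y' = -4 − -0.8750·(cos 1.2146 − cos -0.7854) = -4.3136

(-2.9388, -4.3136, 1.2146)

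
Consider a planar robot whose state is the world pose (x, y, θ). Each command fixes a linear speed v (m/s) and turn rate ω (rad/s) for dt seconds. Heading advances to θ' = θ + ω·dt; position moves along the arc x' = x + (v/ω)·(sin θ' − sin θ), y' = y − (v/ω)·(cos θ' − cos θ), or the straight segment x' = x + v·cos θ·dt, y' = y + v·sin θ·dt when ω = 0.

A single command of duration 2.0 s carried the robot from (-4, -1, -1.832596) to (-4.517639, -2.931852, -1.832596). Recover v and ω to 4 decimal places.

v = 1.0000, ω = 0.0000

Δθ = -1.832596 − -1.832596 = 0.000000
ω = Δθ/dt = 0.000000/2.0 = 0.0000
ω = 0 → v = (Δx·cos θ + Δy·sin θ)/dt = 1.0000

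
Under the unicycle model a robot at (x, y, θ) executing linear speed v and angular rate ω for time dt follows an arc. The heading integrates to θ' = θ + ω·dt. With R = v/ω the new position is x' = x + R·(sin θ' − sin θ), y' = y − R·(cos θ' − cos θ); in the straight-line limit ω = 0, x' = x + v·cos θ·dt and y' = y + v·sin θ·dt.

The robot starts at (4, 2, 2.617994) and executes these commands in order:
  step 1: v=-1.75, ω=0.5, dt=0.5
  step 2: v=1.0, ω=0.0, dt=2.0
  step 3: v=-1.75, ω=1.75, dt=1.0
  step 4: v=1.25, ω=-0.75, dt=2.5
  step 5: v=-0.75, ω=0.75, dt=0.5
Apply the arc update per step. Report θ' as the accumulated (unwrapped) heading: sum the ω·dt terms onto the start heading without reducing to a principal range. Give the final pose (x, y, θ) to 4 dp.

step 1: θ'=2.8680 (R=-3.5000) → pose (4.8043, 1.6613, 2.8680)
step 2: θ'=2.8680 (straight) → pose (2.8787, 2.2017, 2.8680)
step 3: θ'=4.6180 (R=-1.0000) → pose (4.1444, 3.0702, 4.6180)
step 4: θ'=2.7430 (R=-1.6667) → pose (1.8383, 1.6913, 2.7430)
step 5: θ'=3.1180 (R=-1.0000) → pose (2.2028, 1.6132, 3.1180)

(2.2028, 1.6132, 3.1180)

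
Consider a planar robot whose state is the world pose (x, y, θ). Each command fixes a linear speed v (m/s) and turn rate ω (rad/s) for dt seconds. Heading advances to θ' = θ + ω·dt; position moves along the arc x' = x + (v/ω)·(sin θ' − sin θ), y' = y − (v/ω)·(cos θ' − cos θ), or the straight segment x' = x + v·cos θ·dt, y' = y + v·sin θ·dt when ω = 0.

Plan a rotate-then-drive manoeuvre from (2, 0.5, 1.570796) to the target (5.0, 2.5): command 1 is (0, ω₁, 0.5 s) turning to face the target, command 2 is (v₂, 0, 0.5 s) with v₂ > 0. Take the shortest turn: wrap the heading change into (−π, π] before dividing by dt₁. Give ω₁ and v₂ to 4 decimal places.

heading to target = atan2(2.5−0.5, 5−2) = 0.5880
Δθ = wrap(0.5880 − 1.5708) = -0.9828; ω₁ = Δθ/dt₁ = -1.9656
distance = √((5−2)² + (2.5−0.5)²) = 3.6056; v₂ = distance/dt₂ = 7.2111

ω₁ = -1.9656, v₂ = 7.2111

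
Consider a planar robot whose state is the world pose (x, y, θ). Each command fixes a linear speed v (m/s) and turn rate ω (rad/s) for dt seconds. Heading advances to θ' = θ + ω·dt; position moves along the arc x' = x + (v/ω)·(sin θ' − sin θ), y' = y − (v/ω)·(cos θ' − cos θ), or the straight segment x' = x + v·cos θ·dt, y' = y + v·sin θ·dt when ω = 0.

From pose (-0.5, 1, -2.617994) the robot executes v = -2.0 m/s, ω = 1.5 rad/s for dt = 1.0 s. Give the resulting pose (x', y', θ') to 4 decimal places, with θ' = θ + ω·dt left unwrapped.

θ' = -2.6180 + 1.5·1.0 = -1.1180
R = v/ω = -2.0/1.5 = -1.3333
x' = -0.5 + -1.3333·(sin -1.1180 − sin -2.6180) = 0.0323
y' = 1 − -1.3333·(cos -1.1180 − cos -2.6180) = 2.7380

(0.0323, 2.7380, -1.1180)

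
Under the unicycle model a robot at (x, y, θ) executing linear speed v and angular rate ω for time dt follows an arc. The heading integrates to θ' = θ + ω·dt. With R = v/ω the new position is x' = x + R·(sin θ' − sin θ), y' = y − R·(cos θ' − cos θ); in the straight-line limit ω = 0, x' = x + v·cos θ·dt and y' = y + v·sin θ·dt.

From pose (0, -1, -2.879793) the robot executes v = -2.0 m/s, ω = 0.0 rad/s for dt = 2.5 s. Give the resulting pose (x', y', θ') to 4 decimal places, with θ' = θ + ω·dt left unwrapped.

θ' = -2.8798 + 0.0·2.5 = -2.8798
ω = 0 → straight: x' = 0 + -2.0·cos(-2.8798)·2.5 = 4.8296
y' = -1 + -2.0·sin(-2.8798)·2.5 = 0.2941

(4.8296, 0.2941, -2.8798)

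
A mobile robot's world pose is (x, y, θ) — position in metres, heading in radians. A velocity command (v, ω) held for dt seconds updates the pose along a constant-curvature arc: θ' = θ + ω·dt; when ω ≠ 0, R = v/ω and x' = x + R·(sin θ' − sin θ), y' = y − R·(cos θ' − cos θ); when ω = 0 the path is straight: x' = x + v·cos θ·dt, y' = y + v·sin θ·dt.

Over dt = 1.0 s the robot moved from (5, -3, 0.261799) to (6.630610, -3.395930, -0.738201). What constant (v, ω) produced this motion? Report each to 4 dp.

Δθ = -0.738201 − 0.261799 = -1.000000
ω = Δθ/dt = -1.000000/1.0 = -1.0000
R = Δx/(sin θ' − sin θ) = -1.7500
v = R·ω = -1.7500·-1.0000 = 1.7500

v = 1.7500, ω = -1.0000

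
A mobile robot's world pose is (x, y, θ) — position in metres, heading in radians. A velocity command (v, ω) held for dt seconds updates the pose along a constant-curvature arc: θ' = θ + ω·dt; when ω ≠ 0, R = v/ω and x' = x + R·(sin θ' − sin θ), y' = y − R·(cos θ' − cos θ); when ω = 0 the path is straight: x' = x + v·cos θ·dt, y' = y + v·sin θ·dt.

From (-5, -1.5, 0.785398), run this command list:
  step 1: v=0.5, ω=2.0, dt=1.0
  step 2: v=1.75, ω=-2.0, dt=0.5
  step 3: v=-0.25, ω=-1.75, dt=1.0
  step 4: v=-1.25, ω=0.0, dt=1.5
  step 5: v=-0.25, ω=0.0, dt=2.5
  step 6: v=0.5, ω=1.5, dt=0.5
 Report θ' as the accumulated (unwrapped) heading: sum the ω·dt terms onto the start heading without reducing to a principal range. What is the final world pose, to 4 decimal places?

step 1: θ'=2.7854 (R=0.2500) → pose (-5.0896, -1.0889, 2.7854)
step 2: θ'=1.7854 (R=-0.8750) → pose (-5.6394, -0.4552, 1.7854)
step 3: θ'=0.0354 (R=0.1429) → pose (-5.7739, -0.6284, 0.0354)
step 4: θ'=0.0354 (straight) → pose (-7.6478, -0.6947, 0.0354)
step 5: θ'=0.0354 (straight) → pose (-8.2724, -0.7168, 0.0354)
step 6: θ'=0.7854 (R=0.3333) → pose (-8.0485, -0.6194, 0.7854)

(-8.0485, -0.6194, 0.7854)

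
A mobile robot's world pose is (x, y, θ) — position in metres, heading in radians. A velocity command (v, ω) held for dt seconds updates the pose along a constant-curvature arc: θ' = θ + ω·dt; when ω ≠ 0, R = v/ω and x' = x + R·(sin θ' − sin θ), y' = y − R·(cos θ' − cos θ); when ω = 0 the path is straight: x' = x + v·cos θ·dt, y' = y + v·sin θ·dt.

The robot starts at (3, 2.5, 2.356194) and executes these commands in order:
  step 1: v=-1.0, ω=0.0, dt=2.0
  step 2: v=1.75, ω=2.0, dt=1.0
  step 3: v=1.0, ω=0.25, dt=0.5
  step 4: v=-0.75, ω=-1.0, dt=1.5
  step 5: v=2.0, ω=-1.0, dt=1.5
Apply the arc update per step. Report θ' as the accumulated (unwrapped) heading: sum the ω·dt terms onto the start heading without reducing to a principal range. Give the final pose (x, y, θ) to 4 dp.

step 1: θ'=2.3562 (straight) → pose (4.4142, 1.0858, 2.3562)
step 2: θ'=4.3562 (R=0.8750) → pose (2.9754, 0.7722, 4.3562)
step 3: θ'=4.4812 (R=4.0000) → pose (2.8308, 0.2939, 4.4812)
step 4: θ'=2.9812 (R=0.7500) → pose (3.6806, 0.8624, 2.9812)
step 5: θ'=1.4812 (R=-2.0000) → pose (2.0080, 3.0157, 1.4812)

(2.0080, 3.0157, 1.4812)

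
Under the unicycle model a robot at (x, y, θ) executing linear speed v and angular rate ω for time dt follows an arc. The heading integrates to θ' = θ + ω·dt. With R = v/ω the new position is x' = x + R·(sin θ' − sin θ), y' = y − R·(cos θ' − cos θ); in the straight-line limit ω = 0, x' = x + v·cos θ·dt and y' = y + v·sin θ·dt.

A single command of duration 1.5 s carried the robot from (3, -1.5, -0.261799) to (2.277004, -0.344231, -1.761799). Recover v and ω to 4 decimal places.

Δθ = -1.761799 − -0.261799 = -1.500000
ω = Δθ/dt = -1.500000/1.5 = -1.0000
R = −Δy/(cos θ' − cos θ) = 1.0000
v = R·ω = 1.0000·-1.0000 = -1.0000

v = -1.0000, ω = -1.0000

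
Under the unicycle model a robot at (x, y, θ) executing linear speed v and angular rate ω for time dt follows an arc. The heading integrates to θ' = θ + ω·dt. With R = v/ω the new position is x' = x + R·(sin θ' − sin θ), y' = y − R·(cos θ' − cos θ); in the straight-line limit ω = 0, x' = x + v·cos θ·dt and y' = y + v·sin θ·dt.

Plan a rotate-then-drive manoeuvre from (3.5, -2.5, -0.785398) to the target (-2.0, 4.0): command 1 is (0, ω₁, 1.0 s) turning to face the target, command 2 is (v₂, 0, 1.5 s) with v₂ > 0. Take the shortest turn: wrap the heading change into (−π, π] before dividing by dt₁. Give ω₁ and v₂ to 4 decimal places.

heading to target = atan2(4−-2.5, -2−3.5) = 2.2731
Δθ = wrap(2.2731 − -0.7854) = 3.0585; ω₁ = Δθ/dt₁ = 3.0585
distance = √((-2−3.5)² + (4−-2.5)²) = 8.5147; v₂ = distance/dt₂ = 5.6765

ω₁ = 3.0585, v₂ = 5.6765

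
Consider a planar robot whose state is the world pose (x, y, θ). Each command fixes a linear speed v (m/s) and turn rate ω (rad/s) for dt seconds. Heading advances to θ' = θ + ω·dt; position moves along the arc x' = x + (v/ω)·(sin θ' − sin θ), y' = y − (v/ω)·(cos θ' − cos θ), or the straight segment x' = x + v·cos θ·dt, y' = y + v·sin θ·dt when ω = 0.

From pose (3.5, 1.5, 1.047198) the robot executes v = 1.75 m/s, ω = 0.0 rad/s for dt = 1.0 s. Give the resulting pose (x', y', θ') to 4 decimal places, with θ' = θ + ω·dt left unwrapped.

θ' = 1.0472 + 0.0·1.0 = 1.0472
ω = 0 → straight: x' = 3.5 + 1.75·cos(1.0472)·1.0 = 4.3750
y' = 1.5 + 1.75·sin(1.0472)·1.0 = 3.0155

(4.3750, 3.0155, 1.0472)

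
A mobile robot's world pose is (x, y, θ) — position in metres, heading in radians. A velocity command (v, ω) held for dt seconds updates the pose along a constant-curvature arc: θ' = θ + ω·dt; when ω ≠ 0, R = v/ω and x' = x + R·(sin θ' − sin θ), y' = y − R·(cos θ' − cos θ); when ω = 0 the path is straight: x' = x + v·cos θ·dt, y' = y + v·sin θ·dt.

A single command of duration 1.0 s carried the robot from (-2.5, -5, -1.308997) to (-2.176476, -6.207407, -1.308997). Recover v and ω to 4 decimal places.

Δθ = -1.308997 − -1.308997 = 0.000000
ω = Δθ/dt = 0.000000/1.0 = 0.0000
ω = 0 → v = (Δx·cos θ + Δy·sin θ)/dt = 1.2500

v = 1.2500, ω = 0.0000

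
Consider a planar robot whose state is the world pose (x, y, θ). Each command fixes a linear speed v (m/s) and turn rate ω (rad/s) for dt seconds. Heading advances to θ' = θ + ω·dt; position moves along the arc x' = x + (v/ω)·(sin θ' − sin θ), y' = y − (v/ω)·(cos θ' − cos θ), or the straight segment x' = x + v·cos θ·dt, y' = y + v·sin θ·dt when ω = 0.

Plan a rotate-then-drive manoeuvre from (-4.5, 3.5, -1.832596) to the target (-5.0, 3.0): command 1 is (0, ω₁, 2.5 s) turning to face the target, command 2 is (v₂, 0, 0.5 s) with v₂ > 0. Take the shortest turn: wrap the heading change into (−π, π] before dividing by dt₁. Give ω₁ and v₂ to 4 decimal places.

ω₁ = -0.2094, v₂ = 1.4142

heading to target = atan2(3−3.5, -5−-4.5) = -2.3562
Δθ = wrap(-2.3562 − -1.8326) = -0.5236; ω₁ = Δθ/dt₁ = -0.2094
distance = √((-5−-4.5)² + (3−3.5)²) = 0.7071; v₂ = distance/dt₂ = 1.4142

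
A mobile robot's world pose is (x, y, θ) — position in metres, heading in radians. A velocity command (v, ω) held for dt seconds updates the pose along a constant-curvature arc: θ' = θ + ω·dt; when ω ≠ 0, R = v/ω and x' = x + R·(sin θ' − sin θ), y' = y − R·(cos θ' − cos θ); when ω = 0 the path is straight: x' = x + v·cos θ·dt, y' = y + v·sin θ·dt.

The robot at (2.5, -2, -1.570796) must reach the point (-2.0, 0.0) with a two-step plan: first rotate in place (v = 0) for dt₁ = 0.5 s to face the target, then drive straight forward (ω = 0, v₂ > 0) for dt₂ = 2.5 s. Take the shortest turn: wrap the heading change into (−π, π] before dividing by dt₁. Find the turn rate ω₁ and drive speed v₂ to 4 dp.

heading to target = atan2(0−-2, -2−2.5) = 2.7234
Δθ = wrap(2.7234 − -1.5708) = -1.9890; ω₁ = Δθ/dt₁ = -3.9780
distance = √((-2−2.5)² + (0−-2)²) = 4.9244; v₂ = distance/dt₂ = 1.9698

ω₁ = -3.9780, v₂ = 1.9698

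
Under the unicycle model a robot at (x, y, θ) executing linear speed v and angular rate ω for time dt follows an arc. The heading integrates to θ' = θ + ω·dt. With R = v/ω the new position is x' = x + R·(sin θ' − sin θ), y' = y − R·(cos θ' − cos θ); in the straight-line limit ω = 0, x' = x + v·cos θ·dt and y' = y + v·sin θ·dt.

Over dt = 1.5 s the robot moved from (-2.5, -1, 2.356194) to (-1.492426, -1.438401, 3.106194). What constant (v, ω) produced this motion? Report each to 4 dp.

v = -0.7500, ω = 0.5000

Δθ = 3.106194 − 2.356194 = 0.750000
ω = Δθ/dt = 0.750000/1.5 = 0.5000
R = Δx/(sin θ' − sin θ) = -1.5000
v = R·ω = -1.5000·0.5000 = -0.7500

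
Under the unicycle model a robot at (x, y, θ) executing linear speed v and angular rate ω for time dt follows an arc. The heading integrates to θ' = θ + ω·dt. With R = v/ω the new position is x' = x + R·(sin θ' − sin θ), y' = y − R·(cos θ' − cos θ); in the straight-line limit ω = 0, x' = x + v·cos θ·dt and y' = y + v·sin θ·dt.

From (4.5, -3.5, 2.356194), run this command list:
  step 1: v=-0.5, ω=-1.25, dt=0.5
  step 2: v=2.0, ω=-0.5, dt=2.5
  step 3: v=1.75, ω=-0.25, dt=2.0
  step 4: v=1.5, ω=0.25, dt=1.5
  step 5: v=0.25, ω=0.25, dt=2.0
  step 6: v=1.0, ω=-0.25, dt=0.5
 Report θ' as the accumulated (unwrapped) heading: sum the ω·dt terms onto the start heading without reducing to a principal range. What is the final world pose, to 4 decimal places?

step 1: θ'=1.7312 (R=0.4000) → pose (4.6120, -3.7190, 1.7312)
step 2: θ'=0.4812 (R=-4.0000) → pose (6.7093, 0.4657, 0.4812)
step 3: θ'=-0.0188 (R=-7.0000) → pose (10.0808, 1.2593, -0.0188)
step 4: θ'=0.3562 (R=6.0000) → pose (12.2859, 1.6349, 0.3562)
step 5: θ'=0.8562 (R=1.0000) → pose (12.6926, 1.9168, 0.8562)
step 6: θ'=0.7312 (R=-4.0000) → pose (13.0429, 2.2730, 0.7312)

(13.0429, 2.2730, 0.7312)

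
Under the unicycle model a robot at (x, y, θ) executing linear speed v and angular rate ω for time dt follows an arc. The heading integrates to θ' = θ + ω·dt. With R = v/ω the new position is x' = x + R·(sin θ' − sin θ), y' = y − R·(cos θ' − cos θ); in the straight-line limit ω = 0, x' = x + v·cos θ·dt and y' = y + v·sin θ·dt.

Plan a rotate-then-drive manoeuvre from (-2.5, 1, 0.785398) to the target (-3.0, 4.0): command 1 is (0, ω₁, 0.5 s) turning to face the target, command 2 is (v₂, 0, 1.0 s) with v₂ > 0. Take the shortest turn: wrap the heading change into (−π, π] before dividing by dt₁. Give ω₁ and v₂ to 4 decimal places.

ω₁ = 1.9011, v₂ = 3.0414

heading to target = atan2(4−1, -3−-2.5) = 1.7359
Δθ = wrap(1.7359 − 0.7854) = 0.9505; ω₁ = Δθ/dt₁ = 1.9011
distance = √((-3−-2.5)² + (4−1)²) = 3.0414; v₂ = distance/dt₂ = 3.0414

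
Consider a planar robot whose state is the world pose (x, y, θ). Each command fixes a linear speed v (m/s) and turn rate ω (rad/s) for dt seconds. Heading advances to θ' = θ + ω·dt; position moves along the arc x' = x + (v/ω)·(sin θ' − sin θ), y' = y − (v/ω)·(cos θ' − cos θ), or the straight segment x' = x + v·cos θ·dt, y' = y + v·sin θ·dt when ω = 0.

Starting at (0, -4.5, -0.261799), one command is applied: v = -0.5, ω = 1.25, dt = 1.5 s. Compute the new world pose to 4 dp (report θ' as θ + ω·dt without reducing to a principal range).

(-0.5032, -4.9033, 1.6132)

θ' = -0.2618 + 1.25·1.5 = 1.6132
R = v/ω = -0.5/1.25 = -0.4000
x' = 0 + -0.4000·(sin 1.6132 − sin -0.2618) = -0.5032
y' = -4.5 − -0.4000·(cos 1.6132 − cos -0.2618) = -4.9033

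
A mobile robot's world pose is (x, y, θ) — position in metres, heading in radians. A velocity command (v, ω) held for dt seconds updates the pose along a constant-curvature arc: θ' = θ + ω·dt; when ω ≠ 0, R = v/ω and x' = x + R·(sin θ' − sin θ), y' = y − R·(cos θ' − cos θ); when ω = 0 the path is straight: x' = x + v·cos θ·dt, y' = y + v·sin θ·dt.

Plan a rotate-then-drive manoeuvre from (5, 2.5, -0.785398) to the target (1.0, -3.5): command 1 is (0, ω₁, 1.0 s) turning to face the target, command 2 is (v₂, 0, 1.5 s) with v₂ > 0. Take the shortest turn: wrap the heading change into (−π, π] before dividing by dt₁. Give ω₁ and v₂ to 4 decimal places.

heading to target = atan2(-3.5−2.5, 1−5) = -2.1588
Δθ = wrap(-2.1588 − -0.7854) = -1.3734; ω₁ = Δθ/dt₁ = -1.3734
distance = √((1−5)² + (-3.5−2.5)²) = 7.2111; v₂ = distance/dt₂ = 4.8074

ω₁ = -1.3734, v₂ = 4.8074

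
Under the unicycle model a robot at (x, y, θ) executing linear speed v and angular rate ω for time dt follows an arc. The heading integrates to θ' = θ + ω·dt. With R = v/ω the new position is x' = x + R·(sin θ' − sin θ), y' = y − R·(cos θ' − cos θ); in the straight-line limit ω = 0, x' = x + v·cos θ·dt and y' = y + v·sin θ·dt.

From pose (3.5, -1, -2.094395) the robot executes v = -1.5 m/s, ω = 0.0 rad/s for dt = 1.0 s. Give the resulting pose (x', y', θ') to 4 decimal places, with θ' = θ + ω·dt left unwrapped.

θ' = -2.0944 + 0.0·1.0 = -2.0944
ω = 0 → straight: x' = 3.5 + -1.5·cos(-2.0944)·1.0 = 4.2500
y' = -1 + -1.5·sin(-2.0944)·1.0 = 0.2990

(4.2500, 0.2990, -2.0944)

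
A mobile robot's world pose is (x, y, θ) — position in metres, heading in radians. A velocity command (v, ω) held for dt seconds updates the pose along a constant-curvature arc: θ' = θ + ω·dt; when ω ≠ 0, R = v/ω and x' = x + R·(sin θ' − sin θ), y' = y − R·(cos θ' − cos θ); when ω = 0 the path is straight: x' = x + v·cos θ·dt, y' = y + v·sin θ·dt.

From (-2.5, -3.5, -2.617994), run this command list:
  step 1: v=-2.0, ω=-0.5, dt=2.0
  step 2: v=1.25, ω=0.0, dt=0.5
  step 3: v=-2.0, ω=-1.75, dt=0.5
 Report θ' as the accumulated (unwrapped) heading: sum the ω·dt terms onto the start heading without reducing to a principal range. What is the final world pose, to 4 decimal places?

step 1: θ'=-3.6180 (R=4.0000) → pose (1.3343, -3.4095, -3.6180)
step 2: θ'=-3.6180 (straight) → pose (0.7789, -3.1229, -3.6180)
step 3: θ'=-4.4930 (R=1.1429) → pose (1.3703, -3.8898, -4.4930)

(1.3703, -3.8898, -4.4930)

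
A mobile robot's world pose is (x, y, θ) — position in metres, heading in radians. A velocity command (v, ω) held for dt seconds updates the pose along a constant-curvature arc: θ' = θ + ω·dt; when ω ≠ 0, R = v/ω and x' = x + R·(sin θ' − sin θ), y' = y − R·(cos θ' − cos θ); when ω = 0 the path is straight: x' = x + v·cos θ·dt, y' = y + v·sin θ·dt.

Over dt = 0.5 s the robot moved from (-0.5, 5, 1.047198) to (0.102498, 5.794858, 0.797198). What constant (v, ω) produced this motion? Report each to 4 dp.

Δθ = 0.797198 − 1.047198 = -0.250000
ω = Δθ/dt = -0.250000/0.5 = -0.5000
R = −Δy/(cos θ' − cos θ) = -4.0000
v = R·ω = -4.0000·-0.5000 = 2.0000

v = 2.0000, ω = -0.5000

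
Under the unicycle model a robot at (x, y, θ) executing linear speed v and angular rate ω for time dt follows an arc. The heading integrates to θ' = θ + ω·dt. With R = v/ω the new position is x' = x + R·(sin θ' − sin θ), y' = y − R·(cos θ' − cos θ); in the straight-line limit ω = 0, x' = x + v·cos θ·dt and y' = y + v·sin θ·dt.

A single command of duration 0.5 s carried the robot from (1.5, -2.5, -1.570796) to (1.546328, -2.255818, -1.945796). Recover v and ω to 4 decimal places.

v = -0.5000, ω = -0.7500

Δθ = -1.945796 − -1.570796 = -0.375000
ω = Δθ/dt = -0.375000/0.5 = -0.7500
R = −Δy/(cos θ' − cos θ) = 0.6667
v = R·ω = 0.6667·-0.7500 = -0.5000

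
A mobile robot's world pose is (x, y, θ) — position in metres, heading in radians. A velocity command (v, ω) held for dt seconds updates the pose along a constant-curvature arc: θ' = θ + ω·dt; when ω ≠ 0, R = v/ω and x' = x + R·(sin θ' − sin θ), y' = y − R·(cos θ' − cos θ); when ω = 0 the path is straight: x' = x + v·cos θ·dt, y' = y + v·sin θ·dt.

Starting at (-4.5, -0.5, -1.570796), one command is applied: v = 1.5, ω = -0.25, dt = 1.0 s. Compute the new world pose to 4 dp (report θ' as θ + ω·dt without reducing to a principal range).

(-4.6865, -1.9844, -1.8208)

θ' = -1.5708 + -0.25·1.0 = -1.8208
R = v/ω = 1.5/-0.25 = -6.0000
x' = -4.5 + -6.0000·(sin -1.8208 − sin -1.5708) = -4.6865
y' = -0.5 − -6.0000·(cos -1.8208 − cos -1.5708) = -1.9844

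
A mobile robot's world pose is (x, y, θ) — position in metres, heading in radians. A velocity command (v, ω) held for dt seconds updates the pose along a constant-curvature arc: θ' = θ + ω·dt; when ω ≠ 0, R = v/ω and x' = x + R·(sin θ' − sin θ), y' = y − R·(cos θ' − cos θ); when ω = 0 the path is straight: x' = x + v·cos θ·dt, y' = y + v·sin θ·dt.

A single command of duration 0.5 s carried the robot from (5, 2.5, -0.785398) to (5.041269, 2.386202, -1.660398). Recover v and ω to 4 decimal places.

Δθ = -1.660398 − -0.785398 = -0.875000
ω = Δθ/dt = -0.875000/0.5 = -1.7500
R = −Δy/(cos θ' − cos θ) = -0.1429
v = R·ω = -0.1429·-1.7500 = 0.2500

v = 0.2500, ω = -1.7500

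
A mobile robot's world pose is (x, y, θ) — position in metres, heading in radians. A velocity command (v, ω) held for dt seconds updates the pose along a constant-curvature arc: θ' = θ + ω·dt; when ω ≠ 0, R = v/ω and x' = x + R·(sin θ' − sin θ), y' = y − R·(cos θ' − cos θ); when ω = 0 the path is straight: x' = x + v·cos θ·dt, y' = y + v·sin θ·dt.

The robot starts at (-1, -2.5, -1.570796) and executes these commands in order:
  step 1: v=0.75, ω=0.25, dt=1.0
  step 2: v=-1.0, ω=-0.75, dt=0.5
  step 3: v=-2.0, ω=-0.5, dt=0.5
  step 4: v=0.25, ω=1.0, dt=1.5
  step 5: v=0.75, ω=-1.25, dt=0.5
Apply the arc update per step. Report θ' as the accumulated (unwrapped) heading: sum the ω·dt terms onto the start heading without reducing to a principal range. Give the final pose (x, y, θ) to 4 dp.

(-0.2983, -2.3506, -1.0708)

step 1: θ'=-1.3208 (R=3.0000) → pose (-0.9067, -3.2422, -1.3208)
step 2: θ'=-1.6958 (R=1.3333) → pose (-0.9378, -2.7461, -1.6958)
step 3: θ'=-1.9458 (R=4.0000) → pose (-0.6910, -1.7797, -1.9458)
step 4: θ'=-0.4458 (R=0.2500) → pose (-0.5662, -2.0969, -0.4458)
step 5: θ'=-1.0708 (R=-0.6000) → pose (-0.2983, -2.3506, -1.0708)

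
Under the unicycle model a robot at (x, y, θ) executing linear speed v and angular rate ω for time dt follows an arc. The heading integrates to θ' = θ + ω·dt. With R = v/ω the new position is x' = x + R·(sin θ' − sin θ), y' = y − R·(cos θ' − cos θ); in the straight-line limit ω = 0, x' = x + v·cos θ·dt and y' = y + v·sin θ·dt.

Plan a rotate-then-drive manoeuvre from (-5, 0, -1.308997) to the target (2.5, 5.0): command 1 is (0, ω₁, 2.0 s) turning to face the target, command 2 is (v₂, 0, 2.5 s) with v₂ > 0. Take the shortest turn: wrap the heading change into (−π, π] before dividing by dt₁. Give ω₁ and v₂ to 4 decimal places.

heading to target = atan2(5−0, 2.5−-5) = 0.5880
Δθ = wrap(0.5880 − -1.3090) = 1.8970; ω₁ = Δθ/dt₁ = 0.9485
distance = √((2.5−-5)² + (5−0)²) = 9.0139; v₂ = distance/dt₂ = 3.6056

ω₁ = 0.9485, v₂ = 3.6056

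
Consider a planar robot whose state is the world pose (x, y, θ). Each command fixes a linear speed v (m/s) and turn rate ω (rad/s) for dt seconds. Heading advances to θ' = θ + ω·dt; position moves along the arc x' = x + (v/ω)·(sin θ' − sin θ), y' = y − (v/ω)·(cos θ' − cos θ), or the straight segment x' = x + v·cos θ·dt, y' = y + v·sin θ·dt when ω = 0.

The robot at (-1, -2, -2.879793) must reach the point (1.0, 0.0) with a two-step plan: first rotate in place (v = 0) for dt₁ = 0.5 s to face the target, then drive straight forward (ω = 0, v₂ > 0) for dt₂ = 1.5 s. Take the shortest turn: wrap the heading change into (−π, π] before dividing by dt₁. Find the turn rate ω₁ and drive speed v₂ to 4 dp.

ω₁ = -5.2360, v₂ = 1.8856

heading to target = atan2(0−-2, 1−-1) = 0.7854
Δθ = wrap(0.7854 − -2.8798) = -2.6180; ω₁ = Δθ/dt₁ = -5.2360
distance = √((1−-1)² + (0−-2)²) = 2.8284; v₂ = distance/dt₂ = 1.8856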